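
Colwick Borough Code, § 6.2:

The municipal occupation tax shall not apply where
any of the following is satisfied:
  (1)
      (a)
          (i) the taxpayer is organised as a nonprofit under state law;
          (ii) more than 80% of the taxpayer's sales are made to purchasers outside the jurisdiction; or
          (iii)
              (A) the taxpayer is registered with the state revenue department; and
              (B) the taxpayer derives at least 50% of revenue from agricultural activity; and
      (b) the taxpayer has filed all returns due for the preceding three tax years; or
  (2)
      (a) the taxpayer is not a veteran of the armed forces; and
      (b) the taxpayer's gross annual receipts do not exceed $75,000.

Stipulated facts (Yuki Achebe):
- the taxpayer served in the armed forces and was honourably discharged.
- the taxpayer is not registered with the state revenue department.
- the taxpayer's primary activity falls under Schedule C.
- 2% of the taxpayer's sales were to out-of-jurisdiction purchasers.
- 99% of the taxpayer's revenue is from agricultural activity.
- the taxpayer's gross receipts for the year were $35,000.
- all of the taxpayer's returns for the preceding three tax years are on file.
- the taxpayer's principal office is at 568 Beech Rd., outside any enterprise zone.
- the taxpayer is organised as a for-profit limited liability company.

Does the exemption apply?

(i) nonprofit — not satisfied.
(ii) >80% out-of-jur. sales — fails.
(A) state-registered — not satisfied.
(B) ≥50% agricultural — satisfied.
So (iii) is not satisfied (F AND T).
(a): F OR F OR F → false.
(b) returns current — met.
So (1) is not satisfied (F AND T).
(a) not (veteran) — fails.
(b) receipts ≤ $75,000 — holds.
(2) = F AND T = false.
So Overall is not satisfied (F OR F).

No — not exempt.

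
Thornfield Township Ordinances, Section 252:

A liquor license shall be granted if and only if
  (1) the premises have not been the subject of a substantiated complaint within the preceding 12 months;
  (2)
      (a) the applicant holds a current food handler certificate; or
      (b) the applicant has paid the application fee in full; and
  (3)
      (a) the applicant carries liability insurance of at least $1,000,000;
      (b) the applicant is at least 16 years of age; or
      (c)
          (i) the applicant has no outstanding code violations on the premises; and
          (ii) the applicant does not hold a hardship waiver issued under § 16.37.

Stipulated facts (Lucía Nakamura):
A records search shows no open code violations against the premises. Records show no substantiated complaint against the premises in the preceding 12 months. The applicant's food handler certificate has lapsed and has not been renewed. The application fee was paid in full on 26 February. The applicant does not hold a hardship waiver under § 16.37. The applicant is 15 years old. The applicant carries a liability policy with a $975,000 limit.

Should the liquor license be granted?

(1) no complaint in 12 mo. — holds.
(a) food handler cert. — fails.
(b) fee paid — met.
(2) = F OR T = true.
(a) insurance ≥ $1,000,000 — not satisfied.
(b) age ≥ 16 — not satisfied.
(i) no code violations — met.
(ii) not (hardship waiver) — met.
So (c) is satisfied (T AND T).
(3) = F OR F OR T = true.
So Overall is satisfied (T AND T AND T).

Yes — granted.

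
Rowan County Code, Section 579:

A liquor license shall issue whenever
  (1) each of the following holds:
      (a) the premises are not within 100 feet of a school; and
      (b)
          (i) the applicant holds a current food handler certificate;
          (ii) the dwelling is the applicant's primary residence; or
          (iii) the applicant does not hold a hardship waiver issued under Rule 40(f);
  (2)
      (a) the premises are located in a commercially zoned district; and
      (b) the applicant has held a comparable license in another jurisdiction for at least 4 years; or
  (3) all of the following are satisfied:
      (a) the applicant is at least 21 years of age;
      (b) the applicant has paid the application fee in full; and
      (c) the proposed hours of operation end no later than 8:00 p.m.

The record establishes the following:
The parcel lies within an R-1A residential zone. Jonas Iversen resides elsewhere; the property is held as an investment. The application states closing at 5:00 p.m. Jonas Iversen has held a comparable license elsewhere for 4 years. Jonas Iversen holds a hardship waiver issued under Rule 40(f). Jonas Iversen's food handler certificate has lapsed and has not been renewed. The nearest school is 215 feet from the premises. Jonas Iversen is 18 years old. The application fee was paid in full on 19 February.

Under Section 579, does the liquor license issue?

(a) ≥100 ft from school — satisfied.
(i) food handler cert. — fails.
(ii) primary residence — fails.
(iii) not (hardship waiver) — not met.
So (b) is not satisfied (F OR F OR F).
(1) = T AND F = false.
(a) commercially zoned — fails.
(b) prior license ≥ 4 yr — holds.
(2): F AND T → false.
(a) age ≥ 21 — fails.
(b) fee paid — satisfied.
(c) closes by 8 p.m. — met.
So (3) is not satisfied (F AND T AND T).
Overall = F OR F OR F = false.

No — denied.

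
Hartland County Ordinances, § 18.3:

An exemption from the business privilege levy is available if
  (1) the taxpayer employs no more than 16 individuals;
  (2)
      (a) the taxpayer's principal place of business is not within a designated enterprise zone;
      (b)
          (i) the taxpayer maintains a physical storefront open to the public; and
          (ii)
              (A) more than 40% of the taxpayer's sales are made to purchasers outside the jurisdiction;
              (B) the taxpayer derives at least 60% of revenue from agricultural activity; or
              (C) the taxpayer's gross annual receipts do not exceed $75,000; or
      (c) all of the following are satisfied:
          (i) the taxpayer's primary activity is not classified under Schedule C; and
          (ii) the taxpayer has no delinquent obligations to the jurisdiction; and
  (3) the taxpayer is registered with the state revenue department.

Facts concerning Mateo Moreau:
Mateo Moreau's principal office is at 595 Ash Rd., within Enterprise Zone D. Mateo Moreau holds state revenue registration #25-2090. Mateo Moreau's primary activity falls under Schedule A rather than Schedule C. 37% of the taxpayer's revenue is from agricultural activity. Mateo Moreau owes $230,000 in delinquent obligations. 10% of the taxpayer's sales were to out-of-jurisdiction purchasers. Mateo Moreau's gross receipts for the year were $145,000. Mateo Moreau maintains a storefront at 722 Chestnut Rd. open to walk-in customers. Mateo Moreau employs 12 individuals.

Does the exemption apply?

No — not exempt.

(1) ≤ 16 employees — holds.
(a) not (in enterprise zone) — not satisfied.
(i) has storefront — holds.
(A) >40% out-of-jur. sales — not satisfied.
(B) ≥60% agricultural — fails.
(C) receipts ≤ $75,000 — not satisfied.
So (ii) is not satisfied (F OR F OR F).
(b) = T AND F = false.
(i) not (Schedule C activity) — met.
(ii) no delinquency — not satisfied.
(c) = T AND F = false.
So (2) is not satisfied (F OR F OR F).
(3) state-registered — met.
Overall: T AND F AND T → false.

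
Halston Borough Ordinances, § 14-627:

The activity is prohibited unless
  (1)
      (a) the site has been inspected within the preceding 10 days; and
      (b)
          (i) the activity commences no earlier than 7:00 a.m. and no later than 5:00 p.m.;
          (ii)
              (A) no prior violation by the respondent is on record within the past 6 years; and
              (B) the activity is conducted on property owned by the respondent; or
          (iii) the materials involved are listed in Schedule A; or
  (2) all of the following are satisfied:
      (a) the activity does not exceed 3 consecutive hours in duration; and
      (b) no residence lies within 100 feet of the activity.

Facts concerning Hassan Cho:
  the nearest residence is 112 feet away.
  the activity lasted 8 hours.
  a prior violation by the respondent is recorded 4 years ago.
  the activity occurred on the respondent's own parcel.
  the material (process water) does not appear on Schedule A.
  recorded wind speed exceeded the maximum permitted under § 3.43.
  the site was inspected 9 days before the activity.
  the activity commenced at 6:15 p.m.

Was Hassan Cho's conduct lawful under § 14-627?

No — unlawful.

(a) site inspected — satisfied.
(i) start within hours — not met.
(A) no prior violation — not met.
(B) own property — holds.
So (ii) is not satisfied (F AND T).
(iii) Schedule A material — not met.
So (b) is not satisfied (F OR F OR F).
So (1) is not satisfied (T AND F).
(a) ≤ 3 hrs duration — not met.
(b) no residence in 100 ft — met.
(2) = F AND T = false.
Overall = F OR F = false.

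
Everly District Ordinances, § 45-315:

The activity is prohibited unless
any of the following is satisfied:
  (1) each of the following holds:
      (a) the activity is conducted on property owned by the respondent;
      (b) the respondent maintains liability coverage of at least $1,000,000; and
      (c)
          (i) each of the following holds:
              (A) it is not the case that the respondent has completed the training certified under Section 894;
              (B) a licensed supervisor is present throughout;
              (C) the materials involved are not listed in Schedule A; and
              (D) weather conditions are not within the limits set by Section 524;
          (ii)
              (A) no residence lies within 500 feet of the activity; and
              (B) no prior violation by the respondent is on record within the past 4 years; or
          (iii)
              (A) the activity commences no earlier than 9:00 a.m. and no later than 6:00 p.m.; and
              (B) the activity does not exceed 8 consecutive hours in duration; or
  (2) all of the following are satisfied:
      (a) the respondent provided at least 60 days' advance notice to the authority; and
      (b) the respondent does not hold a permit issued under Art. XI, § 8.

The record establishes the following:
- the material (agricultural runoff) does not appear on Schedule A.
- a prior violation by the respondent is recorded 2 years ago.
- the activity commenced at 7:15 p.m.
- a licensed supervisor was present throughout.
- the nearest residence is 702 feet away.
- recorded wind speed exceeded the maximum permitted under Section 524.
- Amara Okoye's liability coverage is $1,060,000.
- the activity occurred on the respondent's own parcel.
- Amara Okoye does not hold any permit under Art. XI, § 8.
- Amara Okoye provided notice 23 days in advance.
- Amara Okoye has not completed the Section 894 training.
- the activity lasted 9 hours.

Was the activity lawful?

Yes — lawful.

(a) own property — satisfied.
(b) coverage ≥ $1,000,000 — met.
(A) not (training certified) — satisfied.
(B) supervisor present — met.
(C) not (Schedule A material) — holds.
(D) not (weather ok) — met.
(i): T AND T AND T AND T → true.
(A) no residence in 500 ft — holds.
(B) no prior violation — fails.
(ii): T AND F → false.
(A) start within hours — not satisfied.
(B) ≤ 8 hrs duration — not met.
(iii): F AND F → false.
(c): T OR F OR F → true.
(1): T AND T AND T → true.
(a) ≥60 days' notice — not satisfied.
(b) not (holds permit) — holds.
(2): F AND T → false.
So Overall is satisfied (T OR F).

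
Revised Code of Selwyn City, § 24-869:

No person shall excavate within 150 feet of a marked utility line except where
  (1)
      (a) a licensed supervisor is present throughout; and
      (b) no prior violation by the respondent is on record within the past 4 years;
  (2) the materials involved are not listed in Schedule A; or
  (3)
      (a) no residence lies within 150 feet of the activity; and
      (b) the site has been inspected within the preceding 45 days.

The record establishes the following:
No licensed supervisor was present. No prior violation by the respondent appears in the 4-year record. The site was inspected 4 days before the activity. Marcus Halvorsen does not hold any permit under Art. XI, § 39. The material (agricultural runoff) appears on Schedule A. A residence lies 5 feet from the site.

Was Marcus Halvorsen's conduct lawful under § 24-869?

(a) supervisor present — fails.
(b) no prior violation — satisfied.
So (1) is not satisfied (F AND T).
(2) not (Schedule A material) — not met.
(a) no residence in 150 ft — not met.
(b) site inspected — holds.
(3): F AND T → false.
So Overall is not satisfied (F OR F OR F).

No — unlawful.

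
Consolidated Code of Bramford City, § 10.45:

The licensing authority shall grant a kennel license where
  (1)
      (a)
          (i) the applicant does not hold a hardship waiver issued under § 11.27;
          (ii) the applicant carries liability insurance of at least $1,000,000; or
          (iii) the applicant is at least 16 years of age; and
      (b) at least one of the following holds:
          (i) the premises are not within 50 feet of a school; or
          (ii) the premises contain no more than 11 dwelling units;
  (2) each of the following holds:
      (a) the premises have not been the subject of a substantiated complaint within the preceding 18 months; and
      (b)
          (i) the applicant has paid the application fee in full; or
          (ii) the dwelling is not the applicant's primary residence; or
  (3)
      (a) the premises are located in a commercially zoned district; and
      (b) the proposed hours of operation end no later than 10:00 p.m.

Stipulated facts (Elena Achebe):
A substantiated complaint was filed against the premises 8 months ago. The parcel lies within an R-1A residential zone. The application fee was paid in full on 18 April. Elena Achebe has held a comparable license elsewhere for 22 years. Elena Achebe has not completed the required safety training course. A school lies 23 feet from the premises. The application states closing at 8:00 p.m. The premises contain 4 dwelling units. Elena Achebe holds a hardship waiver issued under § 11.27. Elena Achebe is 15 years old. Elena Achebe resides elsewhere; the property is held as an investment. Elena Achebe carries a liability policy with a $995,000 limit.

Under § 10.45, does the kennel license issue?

(i) not (hardship waiver) — fails.
(ii) insurance ≥ $1,000,000 — not satisfied.
(iii) age ≥ 16 — not satisfied.
(a) = F OR F OR F = false.
(i) ≥50 ft from school — fails.
(ii) ≤ 11 units — met.
(b): F OR T → true.
(1) = F AND T = false.
(a) no complaint in 18 mo. — not met.
(i) fee paid — satisfied.
(ii) not (primary residence) — met.
(b) = T OR T = true.
(2) = F AND T = false.
(a) commercially zoned — fails.
(b) closes by 10 p.m. — holds.
So (3) is not satisfied (F AND T).
Overall = F OR F OR F = false.

No — denied.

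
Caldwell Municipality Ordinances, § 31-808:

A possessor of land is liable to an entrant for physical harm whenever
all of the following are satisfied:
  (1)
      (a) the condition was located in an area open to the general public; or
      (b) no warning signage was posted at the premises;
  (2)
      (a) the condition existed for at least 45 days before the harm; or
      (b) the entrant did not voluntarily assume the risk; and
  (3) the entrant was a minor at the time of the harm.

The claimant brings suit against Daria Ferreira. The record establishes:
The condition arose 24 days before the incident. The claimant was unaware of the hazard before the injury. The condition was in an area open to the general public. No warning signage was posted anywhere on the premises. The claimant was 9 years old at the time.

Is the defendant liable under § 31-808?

Yes — liable.

(a) public area — satisfied.
(b) no signage posted — holds.
(1): T OR T → true.
(a) condition ≥45 days old — not met.
(b) no assumed risk — met.
(2) = F OR T = true.
(3) entrant a minor — satisfied.
Overall: T AND T AND T → true.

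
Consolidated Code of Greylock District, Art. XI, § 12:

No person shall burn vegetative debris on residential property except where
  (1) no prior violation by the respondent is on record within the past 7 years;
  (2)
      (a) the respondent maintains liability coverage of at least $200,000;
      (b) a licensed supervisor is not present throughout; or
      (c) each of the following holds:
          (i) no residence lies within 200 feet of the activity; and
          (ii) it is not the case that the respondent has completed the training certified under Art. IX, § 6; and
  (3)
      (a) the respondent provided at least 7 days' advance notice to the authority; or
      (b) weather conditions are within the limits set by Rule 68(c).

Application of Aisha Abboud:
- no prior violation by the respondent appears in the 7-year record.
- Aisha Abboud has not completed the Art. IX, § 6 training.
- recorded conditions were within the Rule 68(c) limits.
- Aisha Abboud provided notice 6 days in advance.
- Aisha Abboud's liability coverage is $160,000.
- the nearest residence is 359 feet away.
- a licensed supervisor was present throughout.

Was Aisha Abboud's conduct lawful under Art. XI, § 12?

Yes — lawful.

(1) no prior violation — met.
(a) coverage ≥ $200,000 — fails.
(b) not (supervisor present) — not satisfied.
(i) no residence in 200 ft — met.
(ii) not (training certified) — met.
(c): T AND T → true.
(2): F OR F OR T → true.
(a) ≥7 days' notice — fails.
(b) weather ok — holds.
(3) = F OR T = true.
Overall = T AND T AND T = true.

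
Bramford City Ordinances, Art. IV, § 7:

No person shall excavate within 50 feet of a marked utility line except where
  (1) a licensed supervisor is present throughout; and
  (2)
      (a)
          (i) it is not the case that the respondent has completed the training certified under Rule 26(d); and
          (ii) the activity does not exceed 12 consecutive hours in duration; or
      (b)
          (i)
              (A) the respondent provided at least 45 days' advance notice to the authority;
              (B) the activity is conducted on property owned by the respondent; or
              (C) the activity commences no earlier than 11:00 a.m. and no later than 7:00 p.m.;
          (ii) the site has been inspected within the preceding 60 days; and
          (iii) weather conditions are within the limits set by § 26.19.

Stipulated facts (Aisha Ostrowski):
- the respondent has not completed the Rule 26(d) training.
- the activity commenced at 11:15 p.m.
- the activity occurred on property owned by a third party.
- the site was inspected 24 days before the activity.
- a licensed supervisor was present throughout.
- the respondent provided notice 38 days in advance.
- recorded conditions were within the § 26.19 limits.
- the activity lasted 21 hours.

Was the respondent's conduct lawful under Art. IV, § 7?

No — unlawful.

(1) supervisor present — holds.
(i) not (training certified) — met.
(ii) ≤ 12 hrs duration — fails.
(a): T AND F → false.
(A) ≥45 days' notice — not satisfied.
(B) own property — not met.
(C) start within hours — not satisfied.
So (i) is not satisfied (F OR F OR F).
(ii) site inspected — satisfied.
(iii) weather ok — satisfied.
(b) = F AND T AND T = false.
(2): F OR F → false.
Overall = T AND F = false.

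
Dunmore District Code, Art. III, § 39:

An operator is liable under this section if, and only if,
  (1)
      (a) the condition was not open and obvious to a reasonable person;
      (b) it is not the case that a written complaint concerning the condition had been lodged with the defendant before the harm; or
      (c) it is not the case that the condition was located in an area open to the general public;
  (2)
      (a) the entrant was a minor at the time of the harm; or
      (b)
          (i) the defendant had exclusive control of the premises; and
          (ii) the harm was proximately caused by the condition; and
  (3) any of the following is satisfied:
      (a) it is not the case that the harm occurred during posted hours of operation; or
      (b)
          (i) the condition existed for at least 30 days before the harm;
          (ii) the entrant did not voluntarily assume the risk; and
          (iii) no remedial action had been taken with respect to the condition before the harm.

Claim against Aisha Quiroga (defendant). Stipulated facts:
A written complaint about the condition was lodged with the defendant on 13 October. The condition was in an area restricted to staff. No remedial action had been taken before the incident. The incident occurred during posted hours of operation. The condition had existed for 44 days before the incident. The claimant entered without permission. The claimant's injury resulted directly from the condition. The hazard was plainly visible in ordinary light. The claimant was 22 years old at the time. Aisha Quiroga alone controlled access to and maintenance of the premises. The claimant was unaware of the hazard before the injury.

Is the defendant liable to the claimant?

Yes — liable.

(a) not open/obvious — not met.
(b) not (complaint lodged) — not satisfied.
(c) not (public area) — satisfied.
(1) = F OR F OR T = true.
(a) entrant a minor — fails.
(i) exclusive control — satisfied.
(ii) proximate cause — holds.
(b) = T AND T = true.
So (2) is satisfied (F OR T).
(a) not (during posted hours) — not satisfied.
(i) condition ≥30 days old — met.
(ii) no assumed risk — satisfied.
(iii) no remedial action — met.
So (b) is satisfied (T AND T AND T).
(3): F OR T → true.
So Overall is satisfied (T AND T AND T).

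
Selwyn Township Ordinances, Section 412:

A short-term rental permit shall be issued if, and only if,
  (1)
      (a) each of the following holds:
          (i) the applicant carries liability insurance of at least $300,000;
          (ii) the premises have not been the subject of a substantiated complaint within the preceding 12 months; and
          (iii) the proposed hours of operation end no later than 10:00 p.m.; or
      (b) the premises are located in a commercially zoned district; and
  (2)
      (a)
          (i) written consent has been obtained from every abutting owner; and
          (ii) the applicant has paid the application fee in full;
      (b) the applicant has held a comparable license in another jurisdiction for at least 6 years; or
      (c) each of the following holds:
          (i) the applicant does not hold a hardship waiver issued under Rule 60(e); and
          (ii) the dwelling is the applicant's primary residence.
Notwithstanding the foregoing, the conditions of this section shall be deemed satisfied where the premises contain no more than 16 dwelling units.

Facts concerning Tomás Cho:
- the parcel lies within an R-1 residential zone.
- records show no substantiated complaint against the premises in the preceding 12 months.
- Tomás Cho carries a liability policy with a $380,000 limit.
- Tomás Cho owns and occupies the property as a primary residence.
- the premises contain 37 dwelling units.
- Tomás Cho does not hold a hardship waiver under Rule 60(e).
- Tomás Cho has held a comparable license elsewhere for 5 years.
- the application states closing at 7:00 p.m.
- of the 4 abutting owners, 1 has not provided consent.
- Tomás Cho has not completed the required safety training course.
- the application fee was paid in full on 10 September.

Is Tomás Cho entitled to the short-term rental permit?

Yes — granted.

(i) insurance ≥ $300,000 — holds.
(ii) no complaint in 12 mo. — holds.
(iii) closes by 10 p.m. — met.
So (a) is satisfied (T AND T AND T).
(b) commercially zoned — not satisfied.
(1) = T OR F = true.
(i) all abutters consent — not satisfied.
(ii) fee paid — met.
So (a) is not satisfied (F AND T).
(b) prior license ≥ 6 yr — not met.
(i) not (hardship waiver) — holds.
(ii) primary residence — met.
(c): T AND T → true.
(2): F OR F OR T → true.
So Overall is satisfied (T AND T).
Exception (≤ 16 units) — not satisfied.
Result: main true OR exception false → true.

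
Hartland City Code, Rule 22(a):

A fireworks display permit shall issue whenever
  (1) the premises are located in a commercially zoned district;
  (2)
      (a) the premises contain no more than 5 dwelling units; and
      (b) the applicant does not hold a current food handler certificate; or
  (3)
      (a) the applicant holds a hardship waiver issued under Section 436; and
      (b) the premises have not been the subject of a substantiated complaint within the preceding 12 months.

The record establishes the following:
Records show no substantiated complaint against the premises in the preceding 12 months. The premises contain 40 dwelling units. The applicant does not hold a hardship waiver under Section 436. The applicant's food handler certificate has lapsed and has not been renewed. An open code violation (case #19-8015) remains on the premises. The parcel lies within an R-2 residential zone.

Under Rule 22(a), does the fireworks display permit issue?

No — denied.

(1) commercially zoned — not met.
(a) ≤ 5 units — not satisfied.
(b) not (food handler cert.) — met.
So (2) is not satisfied (F AND T).
(a) hardship waiver — fails.
(b) no complaint in 12 mo. — satisfied.
(3): F AND T → false.
Overall: F OR F OR F → false.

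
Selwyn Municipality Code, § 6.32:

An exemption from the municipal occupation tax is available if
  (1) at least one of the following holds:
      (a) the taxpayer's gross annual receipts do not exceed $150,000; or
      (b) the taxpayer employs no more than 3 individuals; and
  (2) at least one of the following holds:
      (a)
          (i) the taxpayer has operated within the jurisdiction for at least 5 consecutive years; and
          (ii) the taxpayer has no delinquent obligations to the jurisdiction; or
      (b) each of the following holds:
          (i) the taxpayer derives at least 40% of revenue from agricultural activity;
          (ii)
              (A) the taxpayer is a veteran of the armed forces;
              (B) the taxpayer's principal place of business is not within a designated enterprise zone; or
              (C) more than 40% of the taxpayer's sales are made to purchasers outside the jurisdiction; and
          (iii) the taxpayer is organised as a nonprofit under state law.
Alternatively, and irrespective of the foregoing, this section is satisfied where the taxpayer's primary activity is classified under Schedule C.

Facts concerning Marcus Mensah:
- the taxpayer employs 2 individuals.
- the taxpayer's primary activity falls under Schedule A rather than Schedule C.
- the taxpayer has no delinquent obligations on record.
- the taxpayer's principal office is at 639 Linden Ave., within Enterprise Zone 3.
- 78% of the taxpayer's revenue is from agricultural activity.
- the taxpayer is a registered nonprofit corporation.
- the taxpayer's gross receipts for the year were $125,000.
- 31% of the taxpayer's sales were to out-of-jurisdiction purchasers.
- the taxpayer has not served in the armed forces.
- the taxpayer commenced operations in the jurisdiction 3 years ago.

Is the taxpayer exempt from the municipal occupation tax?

(a) receipts ≤ $150,000 — met.
(b) ≤ 3 employees — met.
(1) = T OR T = true.
(i) ≥ 5 yrs in jurisdiction — not met.
(ii) no delinquency — holds.
So (a) is not satisfied (F AND T).
(i) ≥40% agricultural — satisfied.
(A) veteran — fails.
(B) not (in enterprise zone) — fails.
(C) >40% out-of-jur. sales — fails.
(ii): F OR F OR F → false.
(iii) nonprofit — satisfied.
(b) = T AND F AND T = false.
(2): F OR F → false.
Overall: T AND F → false.
Exception (Schedule C activity) — not satisfied.
Result: main false OR exception false → false.

No — not exempt.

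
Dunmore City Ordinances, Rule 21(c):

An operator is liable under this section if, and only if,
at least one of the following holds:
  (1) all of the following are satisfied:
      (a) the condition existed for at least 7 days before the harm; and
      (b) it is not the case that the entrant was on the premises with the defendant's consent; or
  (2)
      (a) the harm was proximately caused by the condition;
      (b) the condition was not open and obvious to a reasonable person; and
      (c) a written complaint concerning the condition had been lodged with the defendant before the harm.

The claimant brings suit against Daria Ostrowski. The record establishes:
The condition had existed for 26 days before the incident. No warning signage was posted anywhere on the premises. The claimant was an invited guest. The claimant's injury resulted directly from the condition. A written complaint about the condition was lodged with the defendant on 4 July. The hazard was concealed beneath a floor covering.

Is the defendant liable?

(a) condition ≥7 days old — satisfied.
(b) not (consent to enter) — not satisfied.
So (1) is not satisfied (T AND F).
(a) proximate cause — holds.
(b) not open/obvious — holds.
(c) complaint lodged — met.
So (2) is satisfied (T AND T AND T).
So Overall is satisfied (F OR T).

Yes — liable.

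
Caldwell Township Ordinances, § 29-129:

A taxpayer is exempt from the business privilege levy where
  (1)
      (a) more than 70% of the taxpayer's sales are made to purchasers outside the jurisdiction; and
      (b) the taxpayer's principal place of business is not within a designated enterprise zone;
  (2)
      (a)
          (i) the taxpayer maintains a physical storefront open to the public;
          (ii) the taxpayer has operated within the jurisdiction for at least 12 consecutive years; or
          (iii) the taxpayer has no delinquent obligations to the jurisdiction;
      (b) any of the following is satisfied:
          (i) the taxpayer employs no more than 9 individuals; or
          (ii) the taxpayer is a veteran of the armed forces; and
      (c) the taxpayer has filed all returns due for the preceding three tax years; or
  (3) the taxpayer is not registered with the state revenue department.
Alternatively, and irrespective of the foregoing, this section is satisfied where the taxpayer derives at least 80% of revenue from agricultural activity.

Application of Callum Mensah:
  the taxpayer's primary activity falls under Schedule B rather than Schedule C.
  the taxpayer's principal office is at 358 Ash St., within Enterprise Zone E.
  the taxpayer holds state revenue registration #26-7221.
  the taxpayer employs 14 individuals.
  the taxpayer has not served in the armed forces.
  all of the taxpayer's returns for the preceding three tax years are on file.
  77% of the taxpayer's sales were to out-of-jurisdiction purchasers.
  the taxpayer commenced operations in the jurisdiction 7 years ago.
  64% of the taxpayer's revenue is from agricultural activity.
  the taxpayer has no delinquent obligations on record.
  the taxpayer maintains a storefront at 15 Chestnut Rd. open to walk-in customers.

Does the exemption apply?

No — not exempt.

(a) >70% out-of-jur. sales — met.
(b) not (in enterprise zone) — fails.
(1): T AND F → false.
(i) has storefront — holds.
(ii) ≥ 12 yrs in jurisdiction — not satisfied.
(iii) no delinquency — holds.
So (a) is satisfied (T OR F OR T).
(i) ≤ 9 employees — not satisfied.
(ii) veteran — not met.
So (b) is not satisfied (F OR F).
(c) returns current — met.
(2) = T AND F AND T = false.
(3) not (state-registered) — not met.
Overall: F OR F OR F → false.
Exception (≥80% agricultural) — not satisfied.
Result: main false OR exception false → false.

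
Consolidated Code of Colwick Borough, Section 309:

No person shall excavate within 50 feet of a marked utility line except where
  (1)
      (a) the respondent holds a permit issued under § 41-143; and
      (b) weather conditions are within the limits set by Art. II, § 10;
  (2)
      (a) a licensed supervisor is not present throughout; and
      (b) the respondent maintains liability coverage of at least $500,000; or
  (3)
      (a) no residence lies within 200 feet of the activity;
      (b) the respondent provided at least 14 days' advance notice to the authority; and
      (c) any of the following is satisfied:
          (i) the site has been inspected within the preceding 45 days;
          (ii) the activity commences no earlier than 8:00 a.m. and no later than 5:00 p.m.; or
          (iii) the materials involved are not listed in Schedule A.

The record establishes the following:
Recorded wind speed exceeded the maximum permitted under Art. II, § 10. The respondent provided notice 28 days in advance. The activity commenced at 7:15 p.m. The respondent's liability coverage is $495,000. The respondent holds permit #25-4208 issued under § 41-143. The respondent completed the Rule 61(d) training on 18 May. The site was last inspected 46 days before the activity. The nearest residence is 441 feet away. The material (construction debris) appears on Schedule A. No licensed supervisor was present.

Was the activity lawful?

No — unlawful.

(a) holds permit — met.
(b) weather ok — fails.
(1): T AND F → false.
(a) not (supervisor present) — met.
(b) coverage ≥ $500,000 — not satisfied.
So (2) is not satisfied (T AND F).
(a) no residence in 200 ft — holds.
(b) ≥14 days' notice — holds.
(i) site inspected — fails.
(ii) start within hours — not satisfied.
(iii) not (Schedule A material) — not met.
(c) = F OR F OR F = false.
(3) = T AND T AND F = false.
Overall: F OR F OR F → false.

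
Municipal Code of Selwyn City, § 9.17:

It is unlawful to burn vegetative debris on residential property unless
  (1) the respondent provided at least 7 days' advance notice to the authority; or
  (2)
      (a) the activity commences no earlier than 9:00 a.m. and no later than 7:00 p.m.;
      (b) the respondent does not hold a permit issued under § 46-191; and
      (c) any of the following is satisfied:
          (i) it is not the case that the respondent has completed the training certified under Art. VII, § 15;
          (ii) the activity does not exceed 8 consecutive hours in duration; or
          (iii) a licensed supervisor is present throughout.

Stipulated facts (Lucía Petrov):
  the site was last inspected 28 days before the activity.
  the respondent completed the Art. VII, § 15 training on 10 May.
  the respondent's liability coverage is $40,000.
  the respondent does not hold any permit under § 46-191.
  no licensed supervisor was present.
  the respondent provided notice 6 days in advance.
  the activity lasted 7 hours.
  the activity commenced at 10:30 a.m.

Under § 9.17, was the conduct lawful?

(1) ≥7 days' notice — not satisfied.
(a) start within hours — holds.
(b) not (holds permit) — holds.
(i) not (training certified) — not satisfied.
(ii) ≤ 8 hrs duration — holds.
(iii) supervisor present — not met.
So (c) is satisfied (F OR T OR F).
(2): T AND T AND T → true.
Overall: F OR T → true.

Yes — lawful.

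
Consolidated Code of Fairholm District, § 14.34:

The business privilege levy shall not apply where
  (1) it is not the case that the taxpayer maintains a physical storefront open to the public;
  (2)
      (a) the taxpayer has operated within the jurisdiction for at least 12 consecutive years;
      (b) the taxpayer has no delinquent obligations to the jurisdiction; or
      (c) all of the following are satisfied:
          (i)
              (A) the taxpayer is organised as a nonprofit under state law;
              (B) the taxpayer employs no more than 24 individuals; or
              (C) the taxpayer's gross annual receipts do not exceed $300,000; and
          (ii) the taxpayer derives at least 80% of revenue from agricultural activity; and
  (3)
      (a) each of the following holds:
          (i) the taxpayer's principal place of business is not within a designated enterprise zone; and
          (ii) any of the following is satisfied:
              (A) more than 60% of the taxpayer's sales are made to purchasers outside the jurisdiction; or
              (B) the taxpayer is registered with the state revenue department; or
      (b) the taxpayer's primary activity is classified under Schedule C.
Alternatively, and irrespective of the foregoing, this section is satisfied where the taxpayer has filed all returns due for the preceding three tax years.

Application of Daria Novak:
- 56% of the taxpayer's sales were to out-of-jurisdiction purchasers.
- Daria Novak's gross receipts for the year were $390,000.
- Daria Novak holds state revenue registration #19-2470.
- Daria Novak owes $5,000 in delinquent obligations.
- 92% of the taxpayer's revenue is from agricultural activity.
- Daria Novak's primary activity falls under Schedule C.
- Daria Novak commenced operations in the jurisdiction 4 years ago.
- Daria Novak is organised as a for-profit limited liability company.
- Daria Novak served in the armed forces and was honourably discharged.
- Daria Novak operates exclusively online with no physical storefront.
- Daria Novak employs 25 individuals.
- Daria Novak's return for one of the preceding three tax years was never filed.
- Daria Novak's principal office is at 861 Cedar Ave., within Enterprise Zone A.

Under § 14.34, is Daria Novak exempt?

No — not exempt.

(1) not (has storefront) — met.
(a) ≥ 12 yrs in jurisdiction — not met.
(b) no delinquency — fails.
(A) nonprofit — fails.
(B) ≤ 24 employees — not met.
(C) receipts ≤ $300,000 — not satisfied.
(i): F OR F OR F → false.
(ii) ≥80% agricultural — holds.
(c): F AND T → false.
(2): F OR F OR F → false.
(i) not (in enterprise zone) — fails.
(A) >60% out-of-jur. sales — not met.
(B) state-registered — satisfied.
So (ii) is satisfied (F OR T).
(a) = F AND T = false.
(b) Schedule C activity — met.
So (3) is satisfied (F OR T).
Overall = T AND F AND T = false.
Exception (returns current) — not satisfied.
Result: main false OR exception false → false.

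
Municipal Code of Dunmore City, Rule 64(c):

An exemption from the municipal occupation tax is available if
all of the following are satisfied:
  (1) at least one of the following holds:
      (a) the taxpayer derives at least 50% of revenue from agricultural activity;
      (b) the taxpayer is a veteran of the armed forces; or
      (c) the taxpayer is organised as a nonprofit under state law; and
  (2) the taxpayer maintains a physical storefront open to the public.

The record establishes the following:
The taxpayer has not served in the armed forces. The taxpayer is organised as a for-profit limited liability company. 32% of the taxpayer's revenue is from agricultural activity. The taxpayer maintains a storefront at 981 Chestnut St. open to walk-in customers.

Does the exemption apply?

(a) ≥50% agricultural — not met.
(b) veteran — not met.
(c) nonprofit — fails.
(1): F OR F OR F → false.
(2) has storefront — met.
Overall: F AND T → false.

No — not exempt.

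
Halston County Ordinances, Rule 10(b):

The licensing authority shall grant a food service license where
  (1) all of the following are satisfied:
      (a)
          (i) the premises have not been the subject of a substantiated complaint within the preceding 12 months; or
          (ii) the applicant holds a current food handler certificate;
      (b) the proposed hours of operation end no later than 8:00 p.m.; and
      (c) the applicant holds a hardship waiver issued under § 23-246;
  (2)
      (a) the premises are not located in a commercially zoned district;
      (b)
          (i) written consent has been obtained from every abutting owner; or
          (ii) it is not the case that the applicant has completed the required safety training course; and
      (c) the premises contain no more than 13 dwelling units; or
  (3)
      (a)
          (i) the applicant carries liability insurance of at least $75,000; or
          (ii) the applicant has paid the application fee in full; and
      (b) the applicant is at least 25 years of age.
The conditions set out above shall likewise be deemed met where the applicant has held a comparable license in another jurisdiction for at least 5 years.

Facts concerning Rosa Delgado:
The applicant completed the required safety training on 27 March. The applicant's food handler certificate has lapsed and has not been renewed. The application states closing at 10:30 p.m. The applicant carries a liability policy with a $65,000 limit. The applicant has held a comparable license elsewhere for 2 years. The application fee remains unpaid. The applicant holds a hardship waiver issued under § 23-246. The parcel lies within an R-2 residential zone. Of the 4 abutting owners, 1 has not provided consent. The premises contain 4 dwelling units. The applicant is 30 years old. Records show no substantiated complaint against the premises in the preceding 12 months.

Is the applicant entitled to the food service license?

No — denied.

(i) no complaint in 12 mo. — holds.
(ii) food handler cert. — not met.
(a) = T OR F = true.
(b) closes by 8 p.m. — not satisfied.
(c) hardship waiver — holds.
So (1) is not satisfied (T AND F AND T).
(a) not (commercially zoned) — holds.
(i) all abutters consent — fails.
(ii) not (safety training) — not satisfied.
(b) = F OR F = false.
(c) ≤ 13 units — met.
(2): T AND F AND T → false.
(i) insurance ≥ $75,000 — not met.
(ii) fee paid — not met.
(a): F OR F → false.
(b) age ≥ 25 — met.
(3) = F AND T = false.
Overall = F OR F OR F = false.
Exception (prior license ≥ 5 yr) — not satisfied.
Result: main false OR exception false → false.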